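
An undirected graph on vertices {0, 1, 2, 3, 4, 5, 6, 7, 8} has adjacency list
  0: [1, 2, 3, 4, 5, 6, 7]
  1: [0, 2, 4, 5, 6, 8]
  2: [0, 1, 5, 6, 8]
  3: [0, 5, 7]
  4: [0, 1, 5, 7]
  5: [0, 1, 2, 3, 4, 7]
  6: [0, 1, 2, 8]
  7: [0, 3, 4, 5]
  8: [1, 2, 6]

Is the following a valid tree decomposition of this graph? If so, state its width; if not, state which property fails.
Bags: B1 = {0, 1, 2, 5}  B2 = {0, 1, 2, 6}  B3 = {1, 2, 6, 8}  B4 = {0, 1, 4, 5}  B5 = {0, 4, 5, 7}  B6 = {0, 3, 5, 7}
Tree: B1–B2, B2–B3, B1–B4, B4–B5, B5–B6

Yes; width 3.

Every vertex of G appears in some bag (union = {0, 1, 2, 3, 4, 5, 6, 7, 8}); every edge is covered by a bag; and for each vertex v the set of bags containing v is connected in the bag tree. The decomposition is therefore valid. The largest bag has 4 vertices, so the width is 3.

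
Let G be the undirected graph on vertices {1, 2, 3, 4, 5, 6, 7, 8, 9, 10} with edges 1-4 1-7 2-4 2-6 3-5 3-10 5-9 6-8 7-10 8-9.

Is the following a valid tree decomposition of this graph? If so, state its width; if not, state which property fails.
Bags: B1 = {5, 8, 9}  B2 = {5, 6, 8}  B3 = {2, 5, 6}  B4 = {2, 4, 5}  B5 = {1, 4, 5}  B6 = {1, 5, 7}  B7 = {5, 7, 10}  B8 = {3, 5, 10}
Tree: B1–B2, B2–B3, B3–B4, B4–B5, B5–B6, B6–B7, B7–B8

Yes; width 2.

Vertex coverage: the bags together contain {1, 2, 3, 4, 5, 6, 7, 8, 9, 10}, the full vertex set. Edge coverage: each edge of G has both endpoints in at least one bag. Running intersection: for every vertex, the bags containing it form a connected subtree. All three properties hold, so this is a valid tree decomposition of width max|bag| − 1 = 2, and hence tw(G) ≤ 2.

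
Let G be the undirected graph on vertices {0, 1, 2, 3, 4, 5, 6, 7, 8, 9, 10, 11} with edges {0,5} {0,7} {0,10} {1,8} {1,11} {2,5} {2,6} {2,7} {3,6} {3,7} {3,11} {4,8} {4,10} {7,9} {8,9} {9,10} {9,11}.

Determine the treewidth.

3

A width-3 tree decomposition is:
Bags: B1 = {2, 3, 5, 6}  B2 = {2, 3, 5, 7}  B3 = {0, 3, 5, 7}  B4 = {0, 3, 7, 11}  B5 = {0, 7, 9, 11}  B6 = {0, 9, 10, 11}  B7 = {1, 9, 10, 11}  B8 = {1, 8, 9, 10}  B9 = {1, 4, 8, 10}
Tree: B1–B2, B2–B3, B3–B4, B4–B5, B5–B6, B6–B7, B7–B8, B8–B9
Every bag has size at most 4, so the width is 4 − 1 = 3 and tw(G) ≤ 3. For the lower bound: the 4 vertex sets {2,5,6}, {3}, {7}, {0,9,10,11} are disjoint, each induces a connected subgraph, and every pair is joined by at least one edge of G. Contracting each set to a single vertex therefore yields K_{4} as a minor, and since treewidth is minor-monotone, tw(G) ≥ tw(K_{4}) = 3. Combining the bounds, tw(G) = 3.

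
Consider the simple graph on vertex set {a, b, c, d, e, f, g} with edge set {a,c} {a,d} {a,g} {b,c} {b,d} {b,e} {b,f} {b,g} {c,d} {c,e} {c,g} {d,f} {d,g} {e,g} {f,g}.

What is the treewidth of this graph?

A width-3 tree decomposition is:
Bags: B1 = {b, c, d, g}  B2 = {b, c, e, g}  B3 = {b, d, f, g}  B4 = {a, c, d, g}
Tree: B1–B2, B1–B3, B1–B4
Each bag holds 4 vertices, so the decomposition has width 3, which upper-bounds the treewidth. On the other hand G contains the 4-clique {a, c, d, g}. A clique must lie in a single bag of any decomposition, so no decomposition can have width below 3. Therefore the treewidth is 3.

3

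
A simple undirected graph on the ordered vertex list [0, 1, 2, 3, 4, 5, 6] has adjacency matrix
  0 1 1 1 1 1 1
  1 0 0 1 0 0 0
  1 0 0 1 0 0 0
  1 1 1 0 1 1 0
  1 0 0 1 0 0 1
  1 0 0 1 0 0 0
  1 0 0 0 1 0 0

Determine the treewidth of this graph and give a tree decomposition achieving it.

The largest bag has 3 vertices, giving width 2; this decomposition certifies tw(G) ≤ 2. Conversely, {0, 1, 3} is a clique of size 3, and the vertices of any clique must share a bag in every tree decomposition; so some bag has ≥ 3 vertices and tw(G) ≥ 2. The upper and lower bounds meet at 2, so that is the treewidth.

Treewidth 2.
One optimal decomposition is:
Bags: B1 = {0, 3, 4}  B2 = {0, 2, 3}  B3 = {0, 3, 5}  B4 = {0, 4, 6}  B5 = {0, 1, 3}
Tree: B1–B2, B2–B3, B1–B4, B3–B5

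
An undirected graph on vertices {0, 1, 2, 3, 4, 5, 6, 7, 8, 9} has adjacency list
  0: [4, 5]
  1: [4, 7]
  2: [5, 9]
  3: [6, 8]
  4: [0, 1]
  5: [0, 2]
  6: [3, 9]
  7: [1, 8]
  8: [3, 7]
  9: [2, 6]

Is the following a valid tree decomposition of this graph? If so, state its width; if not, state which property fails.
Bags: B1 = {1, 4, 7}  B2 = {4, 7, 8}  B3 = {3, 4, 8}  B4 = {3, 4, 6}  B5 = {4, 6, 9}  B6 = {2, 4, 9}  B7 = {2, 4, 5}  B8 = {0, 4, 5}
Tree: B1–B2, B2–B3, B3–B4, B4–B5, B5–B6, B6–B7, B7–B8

Every vertex of G appears in some bag (union = {0, 1, 2, 3, 4, 5, 6, 7, 8, 9}); every edge is covered by a bag; and for each vertex v the set of bags containing v is connected in the bag tree. The decomposition is therefore valid. The largest bag has 3 vertices, so the width is 2.

Yes; width 2.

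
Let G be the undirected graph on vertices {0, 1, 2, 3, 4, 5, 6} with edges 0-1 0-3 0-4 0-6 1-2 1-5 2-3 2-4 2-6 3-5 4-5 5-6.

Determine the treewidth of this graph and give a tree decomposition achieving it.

Treewidth 3.
One optimal decomposition is:
Bags: B1 = {0, 2, 3, 5}  B2 = {0, 1, 2, 5}  B3 = {0, 2, 4, 5}  B4 = {0, 2, 5, 6}
Tree: B1–B2, B2–B3, B3–B4

Each bag holds 4 vertices, so the decomposition has width 3, which upper-bounds the treewidth. For the lower bound: the 4 vertex sets {3,5}, {0,1}, {2}, {4} are disjoint, each induces a connected subgraph, and every pair is joined by at least one edge of G. Contracting each set to a single vertex therefore yields K_{4} as a minor, and since treewidth is minor-monotone, tw(G) ≥ tw(K_{4}) = 3. Combining the bounds, tw(G) = 3.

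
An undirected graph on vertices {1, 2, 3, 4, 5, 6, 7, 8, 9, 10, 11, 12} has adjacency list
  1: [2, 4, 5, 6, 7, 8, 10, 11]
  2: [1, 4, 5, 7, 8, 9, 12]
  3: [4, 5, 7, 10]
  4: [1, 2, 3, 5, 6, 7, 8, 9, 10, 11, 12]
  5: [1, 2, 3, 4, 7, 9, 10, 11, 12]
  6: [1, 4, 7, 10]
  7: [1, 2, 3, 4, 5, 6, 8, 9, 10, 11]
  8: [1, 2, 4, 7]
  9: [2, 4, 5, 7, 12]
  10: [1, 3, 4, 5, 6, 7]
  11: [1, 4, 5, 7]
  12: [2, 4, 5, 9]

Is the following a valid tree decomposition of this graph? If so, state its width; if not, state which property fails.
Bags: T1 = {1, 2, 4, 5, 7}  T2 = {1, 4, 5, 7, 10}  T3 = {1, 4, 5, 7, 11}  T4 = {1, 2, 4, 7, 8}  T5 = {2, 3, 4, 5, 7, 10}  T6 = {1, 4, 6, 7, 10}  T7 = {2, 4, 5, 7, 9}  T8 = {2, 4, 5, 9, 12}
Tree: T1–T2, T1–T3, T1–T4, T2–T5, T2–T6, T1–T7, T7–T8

No — bags containing vertex 2 are not connected in the tree.

A tree decomposition must satisfy three properties: every vertex lies in some bag; for every edge, both endpoints lie together in some bag; and for every vertex, the bags containing it form a connected subtree. Here bags containing vertex 2 are not connected in the tree, so the decomposition is invalid.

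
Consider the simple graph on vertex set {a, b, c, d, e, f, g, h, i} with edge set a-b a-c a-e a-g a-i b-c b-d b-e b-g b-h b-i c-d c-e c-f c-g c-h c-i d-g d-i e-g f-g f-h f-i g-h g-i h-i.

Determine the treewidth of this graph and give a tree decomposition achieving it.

Treewidth 4.
Bags: B1 = {a, b, c, g, i}  B2 = {b, c, g, h, i}  B3 = {a, b, c, e, g}  B4 = {c, f, g, h, i}  B5 = {b, c, d, g, i}
Tree: B1–B2, B1–B3, B2–B4, B2–B5

Each bag holds 5 vertices, so the decomposition has width 4, which upper-bounds the treewidth. On the other hand G contains the 5-clique {c, f, g, h, i}. A clique must lie in a single bag of any decomposition, so no decomposition can have width below 4. Combining the bounds, tw(G) = 4.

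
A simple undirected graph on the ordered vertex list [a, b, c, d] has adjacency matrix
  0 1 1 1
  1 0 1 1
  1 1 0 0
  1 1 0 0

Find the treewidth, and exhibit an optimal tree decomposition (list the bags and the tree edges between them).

Each bag holds 3 vertices, so the decomposition has width 2, which upper-bounds the treewidth. On the other hand G contains the 3-clique {a, b, d}. A clique must lie in a single bag of any decomposition, so no decomposition can have width below 2. The upper and lower bounds meet at 2, so that is the treewidth.

Treewidth 2.
One optimal decomposition is:
Bags: B1 = {a, b, c}  B2 = {a, b, d}
Tree: B1–B2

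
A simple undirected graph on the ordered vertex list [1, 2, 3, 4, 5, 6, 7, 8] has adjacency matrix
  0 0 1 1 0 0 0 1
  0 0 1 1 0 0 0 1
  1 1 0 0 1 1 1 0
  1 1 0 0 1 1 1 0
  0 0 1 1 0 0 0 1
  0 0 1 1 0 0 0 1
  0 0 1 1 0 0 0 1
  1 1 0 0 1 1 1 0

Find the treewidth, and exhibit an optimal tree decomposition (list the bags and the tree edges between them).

Treewidth 3.
One such decomposition:
Bags: B1 = {1, 3, 4, 8}  B2 = {3, 4, 6, 8}  B3 = {3, 4, 5, 8}  B4 = {2, 3, 4, 8}  B5 = {3, 4, 7, 8}
Tree: B1–B2, B2–B3, B3–B4, B4–B5

Each bag holds 4 vertices, so the decomposition has width 3, which upper-bounds the treewidth. For the lower bound: the 4 vertex sets {1,3}, {4,6}, {8}, {5} are disjoint, each induces a connected subgraph, and every pair is joined by at least one edge of G. Contracting each set to a single vertex therefore yields K_{4} as a minor, and since treewidth is minor-monotone, tw(G) ≥ tw(K_{4}) = 3. Combining the bounds, tw(G) = 3.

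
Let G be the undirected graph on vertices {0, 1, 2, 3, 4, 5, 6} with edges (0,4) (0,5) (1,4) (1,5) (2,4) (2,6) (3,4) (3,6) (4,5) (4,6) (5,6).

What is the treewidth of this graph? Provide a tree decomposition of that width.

Treewidth 2.
One optimal decomposition is:
Bags: B1 = {4, 5, 6}  B2 = {1, 4, 5}  B3 = {0, 4, 5}  B4 = {2, 4, 6}  B5 = {3, 4, 6}
Tree: B1–B2, B2–B3, B1–B4, B1–B5

Each bag holds 3 vertices, so the decomposition has width 2, which upper-bounds the treewidth. On the other hand G contains the 3-clique {2, 4, 6}. A clique must lie in a single bag of any decomposition, so no decomposition can have width below 2. Hence tw(G) = 2 exactly.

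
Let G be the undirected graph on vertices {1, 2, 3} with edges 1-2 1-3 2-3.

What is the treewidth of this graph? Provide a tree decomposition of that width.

Treewidth 2.
Bags: B1 = {1, 2, 3}
Tree: (single bag)

A single bag containing all 3 vertices is trivially a valid decomposition of width 2. On the other hand G contains the 3-clique {1, 2, 3}. A clique must lie in a single bag of any decomposition, so no decomposition can have width below 2. The upper and lower bounds meet at 2, so that is the treewidth.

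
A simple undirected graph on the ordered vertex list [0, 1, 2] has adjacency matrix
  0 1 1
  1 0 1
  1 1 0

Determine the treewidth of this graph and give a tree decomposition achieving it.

Treewidth 2.
Bags: B1 = {0, 1, 2}
Tree: (single bag)

A single bag containing all 3 vertices is trivially a valid decomposition of width 2. On the other hand G contains the 3-clique {0, 1, 2}. A clique must lie in a single bag of any decomposition, so no decomposition can have width below 2. Hence tw(G) = 2 exactly.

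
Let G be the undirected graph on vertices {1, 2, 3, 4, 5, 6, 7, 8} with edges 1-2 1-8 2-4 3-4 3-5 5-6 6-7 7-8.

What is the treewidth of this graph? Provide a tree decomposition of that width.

Treewidth 2.
Bags: B1 = {1, 2, 4}  B2 = {1, 3, 4}  B3 = {1, 3, 5}  B4 = {1, 5, 6}  B5 = {1, 6, 7}  B6 = {1, 7, 8}
Tree: B1–B2, B2–B3, B3–B4, B4–B5, B5–B6

Each bag holds 3 vertices, so the decomposition has width 2, which upper-bounds the treewidth. For the lower bound, G contains the cycle 1–2–4–3–5–6–7–8–1, so G is not a forest; only forests have treewidth ≤ 1, hence tw(G) ≥ 2. Therefore the treewidth is 2.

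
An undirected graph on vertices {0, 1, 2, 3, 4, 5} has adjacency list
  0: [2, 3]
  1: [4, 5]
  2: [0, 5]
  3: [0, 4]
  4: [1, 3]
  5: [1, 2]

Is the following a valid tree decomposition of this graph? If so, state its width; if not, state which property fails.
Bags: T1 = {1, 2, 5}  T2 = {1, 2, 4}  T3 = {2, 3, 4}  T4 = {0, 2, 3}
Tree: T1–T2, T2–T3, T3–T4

Every vertex of G appears in some bag (union = {0, 1, 2, 3, 4, 5}); every edge is covered by a bag; and for each vertex v the set of bags containing v is connected in the bag tree. The decomposition is therefore valid. The largest bag has 3 vertices, so the width is 2.

Yes; width 2.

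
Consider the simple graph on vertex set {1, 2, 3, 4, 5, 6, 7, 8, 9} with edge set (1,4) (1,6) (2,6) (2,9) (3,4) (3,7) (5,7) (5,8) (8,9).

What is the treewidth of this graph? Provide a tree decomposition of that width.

Treewidth 2.
Bags: B1 = {1, 4, 6}  B2 = {3, 4, 6}  B3 = {3, 6, 7}  B4 = {5, 6, 7}  B5 = {5, 6, 8}  B6 = {6, 8, 9}  B7 = {2, 6, 9}
Tree: B1–B2, B2–B3, B3–B4, B4–B5, B5–B6, B6–B7

Each bag holds 3 vertices, so the decomposition has width 2, which upper-bounds the treewidth. Since 6–1–4–3–7–5–8–9–2–6 is a cycle in G, G is not acyclic. Forests are exactly the graphs of treewidth ≤ 1, so tw(G) ≥ 2. Therefore the treewidth is 2.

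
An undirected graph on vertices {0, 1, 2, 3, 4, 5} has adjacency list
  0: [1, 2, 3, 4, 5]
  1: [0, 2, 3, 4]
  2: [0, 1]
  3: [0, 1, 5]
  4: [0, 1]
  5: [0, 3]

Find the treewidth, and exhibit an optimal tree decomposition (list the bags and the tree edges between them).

Every bag has size at most 3, so the width is 3 − 1 = 2 and tw(G) ≤ 2. On the other hand G contains the 3-clique {0, 1, 2}. A clique must lie in a single bag of any decomposition, so no decomposition can have width below 2. The upper and lower bounds meet at 2, so that is the treewidth.

Treewidth 2.
One such decomposition:
Bags: B1 = {0, 3, 5}  B2 = {0, 1, 3}  B3 = {0, 1, 4}  B4 = {0, 1, 2}
Tree: B1–B2, B2–B3, B3–B4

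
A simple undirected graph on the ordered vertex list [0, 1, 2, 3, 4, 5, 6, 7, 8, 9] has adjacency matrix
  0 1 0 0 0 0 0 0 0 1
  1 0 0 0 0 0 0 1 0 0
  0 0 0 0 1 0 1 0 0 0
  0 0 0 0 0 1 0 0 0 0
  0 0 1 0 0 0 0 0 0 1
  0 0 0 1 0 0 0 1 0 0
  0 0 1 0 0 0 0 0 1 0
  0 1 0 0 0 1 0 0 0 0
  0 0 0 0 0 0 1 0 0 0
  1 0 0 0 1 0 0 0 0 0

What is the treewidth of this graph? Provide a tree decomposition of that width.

Every bag has size at most 2, so the width is 2 − 1 = 1 and tw(G) ≤ 1. Since G has at least one edge (e.g. 3–5), it is not an edgeless graph, so tw(G) ≥ 1. Combining the bounds, tw(G) = 1.

Treewidth 1.
Bags: B1 = {3, 5}  B2 = {5, 7}  B3 = {1, 7}  B4 = {0, 1}  B5 = {0, 9}  B6 = {4, 9}  B7 = {2, 4}  B8 = {2, 6}  B9 = {6, 8}
Tree: B1–B2, B2–B3, B3–B4, B4–B5, B5–B6, B6–B7, B7–B8, B8–B9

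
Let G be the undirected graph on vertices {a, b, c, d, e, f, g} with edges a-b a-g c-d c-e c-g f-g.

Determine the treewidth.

A width-1 tree decomposition is:
Bags: B1 = {a, g}  B2 = {f, g}  B3 = {c, g}  B4 = {c, d}  B5 = {a, b}  B6 = {c, e}
Tree: B1–B2, B2–B3, B3–B4, B1–B5, B4–B6
Each bag holds 2 vertices, so the decomposition has width 1, which upper-bounds the treewidth. Any graph with an edge has treewidth ≥ 1, and G has the edge g–a. The upper and lower bounds meet at 1, so that is the treewidth.

1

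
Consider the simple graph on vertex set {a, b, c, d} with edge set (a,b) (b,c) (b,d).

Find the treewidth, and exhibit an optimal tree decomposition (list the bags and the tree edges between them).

The largest bag has 2 vertices, giving width 1; this decomposition certifies tw(G) ≤ 1. Since G has at least one edge (e.g. b–a), it is not an edgeless graph, so tw(G) ≥ 1. Therefore the treewidth is 1.

Treewidth 1.
Bags: B1 = {a, b}  B2 = {b, c}  B3 = {b, d}
Tree: B1–B2, B2–B3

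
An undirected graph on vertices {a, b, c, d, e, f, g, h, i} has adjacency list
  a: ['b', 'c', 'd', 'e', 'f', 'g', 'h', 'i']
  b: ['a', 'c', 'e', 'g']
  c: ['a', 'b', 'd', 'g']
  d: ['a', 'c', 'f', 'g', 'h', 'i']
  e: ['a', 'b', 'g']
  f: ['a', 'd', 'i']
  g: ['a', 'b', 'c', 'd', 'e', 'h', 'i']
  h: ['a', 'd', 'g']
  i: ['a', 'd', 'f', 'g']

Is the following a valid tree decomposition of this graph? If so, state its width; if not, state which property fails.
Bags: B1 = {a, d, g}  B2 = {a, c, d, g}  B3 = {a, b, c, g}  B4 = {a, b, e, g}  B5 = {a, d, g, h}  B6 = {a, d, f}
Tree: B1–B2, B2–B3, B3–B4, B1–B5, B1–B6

No — vertex i appears in no bag.

A tree decomposition must satisfy three properties: every vertex lies in some bag; for every edge, both endpoints lie together in some bag; and for every vertex, the bags containing it form a connected subtree. Here vertex i appears in no bag, so the decomposition is invalid.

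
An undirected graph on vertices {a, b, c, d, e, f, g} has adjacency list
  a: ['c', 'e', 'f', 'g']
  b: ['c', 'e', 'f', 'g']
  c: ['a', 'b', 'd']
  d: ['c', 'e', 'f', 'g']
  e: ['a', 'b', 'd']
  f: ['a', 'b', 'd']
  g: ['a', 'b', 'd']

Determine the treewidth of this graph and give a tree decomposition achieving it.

Treewidth 3.
One optimal decomposition is:
Bags: B1 = {a, b, d, f}  B2 = {a, b, c, d}  B3 = {a, b, d, e}  B4 = {a, b, d, g}
Tree: B1–B2, B2–B3, B3–B4

Every bag has size at most 4, so the width is 4 − 1 = 3 and tw(G) ≤ 3. For the lower bound: the 4 vertex sets {b,f}, {a,c}, {d}, {e} are disjoint, each induces a connected subgraph, and every pair is joined by at least one edge of G. Contracting each set to a single vertex therefore yields K_{4} as a minor, and since treewidth is minor-monotone, tw(G) ≥ tw(K_{4}) = 3. Hence tw(G) = 3 exactly.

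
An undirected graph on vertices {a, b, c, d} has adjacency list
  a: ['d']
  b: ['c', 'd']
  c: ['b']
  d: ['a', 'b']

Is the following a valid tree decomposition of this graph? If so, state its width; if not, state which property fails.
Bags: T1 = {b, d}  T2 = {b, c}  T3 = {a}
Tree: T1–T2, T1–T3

No — edge (d,a) lies in no bag.

A tree decomposition must satisfy three properties: every vertex lies in some bag; for every edge, both endpoints lie together in some bag; and for every vertex, the bags containing it form a connected subtree. Here edge (d,a) lies in no bag, so the decomposition is invalid.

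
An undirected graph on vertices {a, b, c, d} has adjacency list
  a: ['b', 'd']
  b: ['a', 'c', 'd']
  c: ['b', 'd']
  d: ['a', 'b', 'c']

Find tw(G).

A width-2 tree decomposition is:
Bags: B1 = {b, c, d}  B2 = {a, b, d}
Tree: B1–B2
Every bag has size at most 3, so the width is 3 − 1 = 2 and tw(G) ≤ 2. Conversely, {b, c, d} is a clique of size 3, and the vertices of any clique must share a bag in every tree decomposition; so some bag has ≥ 3 vertices and tw(G) ≥ 2. Hence tw(G) = 2 exactly.

2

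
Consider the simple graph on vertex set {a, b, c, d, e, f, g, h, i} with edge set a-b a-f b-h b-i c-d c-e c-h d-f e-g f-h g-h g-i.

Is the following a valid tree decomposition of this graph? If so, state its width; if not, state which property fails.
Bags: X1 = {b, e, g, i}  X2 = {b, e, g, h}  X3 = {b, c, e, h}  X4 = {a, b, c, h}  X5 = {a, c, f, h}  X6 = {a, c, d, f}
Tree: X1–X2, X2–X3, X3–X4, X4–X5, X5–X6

Checking the three conditions: (i) the bags cover all of {a, b, c, d, e, f, g, h, i}; (ii) for each edge, some bag contains both endpoints; (iii) the bags containing any fixed vertex form a subtree. All hold, so the decomposition is valid with width 4 − 1 = 3.

Yes; width 3.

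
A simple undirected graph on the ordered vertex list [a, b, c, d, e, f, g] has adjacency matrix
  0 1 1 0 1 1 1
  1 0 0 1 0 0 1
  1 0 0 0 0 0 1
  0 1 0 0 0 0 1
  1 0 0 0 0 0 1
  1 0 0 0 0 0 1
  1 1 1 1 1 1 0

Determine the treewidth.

2

A width-2 tree decomposition is:
Bags: B1 = {a, e, g}  B2 = {a, c, g}  B3 = {a, b, g}  B4 = {a, f, g}  B5 = {b, d, g}
Tree: B1–B2, B2–B3, B3–B4, B3–B5
Every bag has size at most 3, so the width is 3 − 1 = 2 and tw(G) ≤ 2. Conversely, {b, d, g} is a clique of size 3, and the vertices of any clique must share a bag in every tree decomposition; so some bag has ≥ 3 vertices and tw(G) ≥ 2. Therefore the treewidth is 2.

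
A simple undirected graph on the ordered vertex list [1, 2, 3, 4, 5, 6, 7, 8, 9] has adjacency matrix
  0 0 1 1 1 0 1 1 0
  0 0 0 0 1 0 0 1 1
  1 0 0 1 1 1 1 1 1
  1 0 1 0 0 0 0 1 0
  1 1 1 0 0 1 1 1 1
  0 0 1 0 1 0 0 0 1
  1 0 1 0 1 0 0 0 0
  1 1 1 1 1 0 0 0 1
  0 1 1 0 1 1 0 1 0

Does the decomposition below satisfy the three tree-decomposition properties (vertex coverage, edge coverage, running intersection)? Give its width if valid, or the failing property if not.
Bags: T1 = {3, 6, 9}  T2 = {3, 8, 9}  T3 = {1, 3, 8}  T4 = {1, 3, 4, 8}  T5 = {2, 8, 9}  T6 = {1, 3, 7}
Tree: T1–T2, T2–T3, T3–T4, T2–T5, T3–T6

A tree decomposition must satisfy three properties: every vertex lies in some bag; for every edge, both endpoints lie together in some bag; and for every vertex, the bags containing it form a connected subtree. Here vertex 5 appears in no bag, so the decomposition is invalid.

No — vertex 5 appears in no bag.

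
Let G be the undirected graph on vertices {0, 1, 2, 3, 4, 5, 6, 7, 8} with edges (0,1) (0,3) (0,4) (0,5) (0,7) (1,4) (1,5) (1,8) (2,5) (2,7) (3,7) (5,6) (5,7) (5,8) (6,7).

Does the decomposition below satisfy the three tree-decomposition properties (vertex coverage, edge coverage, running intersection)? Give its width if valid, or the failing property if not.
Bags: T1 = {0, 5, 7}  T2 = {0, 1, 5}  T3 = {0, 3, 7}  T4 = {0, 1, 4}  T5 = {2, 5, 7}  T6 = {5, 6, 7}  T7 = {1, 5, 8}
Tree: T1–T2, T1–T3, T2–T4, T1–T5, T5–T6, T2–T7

Yes; width 2.

Checking the three conditions: (i) the bags cover all of {0, 1, 2, 3, 4, 5, 6, 7, 8}; (ii) for each edge, some bag contains both endpoints; (iii) the bags containing any fixed vertex form a subtree. All hold, so the decomposition is valid with width 3 − 1 = 2.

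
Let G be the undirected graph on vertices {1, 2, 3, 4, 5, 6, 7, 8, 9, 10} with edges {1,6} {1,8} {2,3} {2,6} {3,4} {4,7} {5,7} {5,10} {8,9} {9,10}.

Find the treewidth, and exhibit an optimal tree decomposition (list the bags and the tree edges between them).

Treewidth 2.
Bags: B1 = {3, 4, 7}  B2 = {2, 3, 7}  B3 = {2, 6, 7}  B4 = {1, 6, 7}  B5 = {1, 7, 8}  B6 = {7, 8, 9}  B7 = {7, 9, 10}  B8 = {5, 7, 10}
Tree: B1–B2, B2–B3, B3–B4, B4–B5, B5–B6, B6–B7, B7–B8

Each bag holds 3 vertices, so the decomposition has width 2, which upper-bounds the treewidth. The edges 7–4–3–2–6–1–8–9–10–5–7 form a cycle, so G is not a tree and its treewidth is at least 2. Combining the bounds, tw(G) = 2.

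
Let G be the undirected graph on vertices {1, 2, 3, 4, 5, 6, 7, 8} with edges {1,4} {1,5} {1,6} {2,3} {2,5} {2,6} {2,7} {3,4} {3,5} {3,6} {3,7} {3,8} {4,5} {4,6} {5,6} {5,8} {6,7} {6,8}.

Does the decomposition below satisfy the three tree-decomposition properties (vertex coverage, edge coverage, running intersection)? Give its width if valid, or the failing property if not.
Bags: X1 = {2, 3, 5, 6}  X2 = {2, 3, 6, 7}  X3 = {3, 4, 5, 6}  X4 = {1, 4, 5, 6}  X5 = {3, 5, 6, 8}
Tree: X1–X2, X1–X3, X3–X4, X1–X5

Vertex coverage: the bags together contain {1, 2, 3, 4, 5, 6, 7, 8}, the full vertex set. Edge coverage: each edge of G has both endpoints in at least one bag. Running intersection: for every vertex, the bags containing it form a connected subtree. All three properties hold, so this is a valid tree decomposition of width max|bag| − 1 = 3, and hence tw(G) ≤ 3.

Yes; width 3.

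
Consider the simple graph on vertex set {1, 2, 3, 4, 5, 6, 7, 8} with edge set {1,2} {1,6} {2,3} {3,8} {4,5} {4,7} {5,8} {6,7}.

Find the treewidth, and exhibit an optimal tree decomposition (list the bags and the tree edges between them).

Treewidth 2.
Bags: B1 = {3, 5, 8}  B2 = {3, 4, 5}  B3 = {3, 4, 7}  B4 = {3, 6, 7}  B5 = {1, 3, 6}  B6 = {1, 2, 3}
Tree: B1–B2, B2–B3, B3–B4, B4–B5, B5–B6

Every bag has size at most 3, so the width is 3 − 1 = 2 and tw(G) ≤ 2. For the lower bound, G contains the cycle 3–8–5–4–7–6–1–2–3, so G is not a forest; only forests have treewidth ≤ 1, hence tw(G) ≥ 2. Therefore the treewidth is 2.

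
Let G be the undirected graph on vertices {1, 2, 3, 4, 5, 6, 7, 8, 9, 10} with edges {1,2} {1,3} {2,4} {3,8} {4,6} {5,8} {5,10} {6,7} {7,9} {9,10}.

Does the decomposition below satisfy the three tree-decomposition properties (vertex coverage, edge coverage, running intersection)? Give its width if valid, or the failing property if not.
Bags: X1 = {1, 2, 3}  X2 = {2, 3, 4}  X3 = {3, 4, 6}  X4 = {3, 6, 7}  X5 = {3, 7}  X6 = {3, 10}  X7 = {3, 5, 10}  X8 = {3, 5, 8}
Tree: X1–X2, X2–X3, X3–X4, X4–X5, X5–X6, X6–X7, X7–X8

No — vertex 9 appears in no bag.

A tree decomposition must satisfy three properties: every vertex lies in some bag; for every edge, both endpoints lie together in some bag; and for every vertex, the bags containing it form a connected subtree. Here vertex 9 appears in no bag, so the decomposition is invalid.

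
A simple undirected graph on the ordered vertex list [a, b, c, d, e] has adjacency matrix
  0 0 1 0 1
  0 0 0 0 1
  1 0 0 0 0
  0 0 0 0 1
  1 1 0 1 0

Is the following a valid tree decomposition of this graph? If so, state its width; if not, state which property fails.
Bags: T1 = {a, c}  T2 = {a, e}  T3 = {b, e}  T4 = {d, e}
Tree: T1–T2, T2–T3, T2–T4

Checking the three conditions: (i) the bags cover all of {a, b, c, d, e}; (ii) for each edge, some bag contains both endpoints; (iii) the bags containing any fixed vertex form a subtree. All hold, so the decomposition is valid with width 2 − 1 = 1.

Yes; width 1.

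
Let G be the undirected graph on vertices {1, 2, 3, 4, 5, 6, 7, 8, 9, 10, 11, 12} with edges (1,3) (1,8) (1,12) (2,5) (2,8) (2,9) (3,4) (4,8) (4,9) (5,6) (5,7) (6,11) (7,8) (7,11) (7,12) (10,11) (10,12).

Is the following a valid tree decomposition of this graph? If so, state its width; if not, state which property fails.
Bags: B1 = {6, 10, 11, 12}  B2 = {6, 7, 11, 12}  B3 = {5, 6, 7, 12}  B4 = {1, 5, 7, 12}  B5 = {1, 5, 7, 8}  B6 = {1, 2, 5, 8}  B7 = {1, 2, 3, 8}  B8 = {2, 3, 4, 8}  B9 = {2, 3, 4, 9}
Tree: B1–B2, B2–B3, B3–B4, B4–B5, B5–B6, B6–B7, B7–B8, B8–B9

Yes; width 3.

Checking the three conditions: (i) the bags cover all of {1, 2, 3, 4, 5, 6, 7, 8, 9, 10, 11, 12}; (ii) for each edge, some bag contains both endpoints; (iii) the bags containing any fixed vertex form a subtree. All hold, so the decomposition is valid with width 4 − 1 = 3.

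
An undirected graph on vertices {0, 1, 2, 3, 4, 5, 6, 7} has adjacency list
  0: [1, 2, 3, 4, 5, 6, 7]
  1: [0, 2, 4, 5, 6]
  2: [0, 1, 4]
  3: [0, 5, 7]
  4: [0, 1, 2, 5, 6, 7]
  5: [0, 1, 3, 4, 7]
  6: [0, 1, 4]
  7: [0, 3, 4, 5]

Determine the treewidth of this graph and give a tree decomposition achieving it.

Each bag holds 4 vertices, so the decomposition has width 3, which upper-bounds the treewidth. On the other hand G contains the 4-clique {0, 3, 5, 7}. A clique must lie in a single bag of any decomposition, so no decomposition can have width below 3. The upper and lower bounds meet at 3, so that is the treewidth.

Treewidth 3.
One optimal decomposition is:
Bags: B1 = {0, 1, 4, 5}  B2 = {0, 4, 5, 7}  B3 = {0, 1, 2, 4}  B4 = {0, 3, 5, 7}  B5 = {0, 1, 4, 6}
Tree: B1–B2, B1–B3, B2–B4, B3–B5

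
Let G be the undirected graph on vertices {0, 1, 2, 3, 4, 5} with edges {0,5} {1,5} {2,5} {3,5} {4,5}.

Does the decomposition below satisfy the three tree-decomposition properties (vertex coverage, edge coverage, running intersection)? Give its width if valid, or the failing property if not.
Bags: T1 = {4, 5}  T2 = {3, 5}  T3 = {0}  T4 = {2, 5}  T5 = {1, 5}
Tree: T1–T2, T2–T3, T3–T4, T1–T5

A tree decomposition must satisfy three properties: every vertex lies in some bag; for every edge, both endpoints lie together in some bag; and for every vertex, the bags containing it form a connected subtree. Here edge (5,0) lies in no bag, so the decomposition is invalid.

No — edge (5,0) lies in no bag.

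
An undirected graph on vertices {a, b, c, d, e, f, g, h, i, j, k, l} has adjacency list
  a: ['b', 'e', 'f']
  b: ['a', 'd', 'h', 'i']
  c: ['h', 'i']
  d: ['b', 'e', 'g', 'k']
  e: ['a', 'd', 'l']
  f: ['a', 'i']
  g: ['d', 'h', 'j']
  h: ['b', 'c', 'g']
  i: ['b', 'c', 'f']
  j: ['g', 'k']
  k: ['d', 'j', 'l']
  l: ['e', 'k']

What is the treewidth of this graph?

3

A width-3 tree decomposition is:
Bags: B1 = {a, c, f, i}  B2 = {a, b, c, i}  B3 = {a, b, c, h}  B4 = {a, b, e, h}  B5 = {b, d, e, h}  B6 = {d, e, g, h}  B7 = {d, e, g, l}  B8 = {d, g, k, l}  B9 = {g, j, k, l}
Tree: B1–B2, B2–B3, B3–B4, B4–B5, B5–B6, B6–B7, B7–B8, B8–B9
Each bag holds 4 vertices, so the decomposition has width 3, which upper-bounds the treewidth. For the lower bound: the 4 vertex sets {c,f,i}, {a}, {b}, {d,e,g,h} are disjoint, each induces a connected subgraph, and every pair is joined by at least one edge of G. Contracting each set to a single vertex therefore yields K_{4} as a minor, and since treewidth is minor-monotone, tw(G) ≥ tw(K_{4}) = 3. Combining the bounds, tw(G) = 3.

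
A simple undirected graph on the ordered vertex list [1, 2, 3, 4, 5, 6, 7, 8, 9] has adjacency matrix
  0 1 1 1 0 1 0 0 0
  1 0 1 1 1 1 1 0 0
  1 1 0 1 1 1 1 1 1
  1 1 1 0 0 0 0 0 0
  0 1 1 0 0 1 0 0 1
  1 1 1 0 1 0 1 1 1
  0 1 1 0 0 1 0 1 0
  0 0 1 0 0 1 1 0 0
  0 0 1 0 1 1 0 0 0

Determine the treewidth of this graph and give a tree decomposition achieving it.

Treewidth 3.
Bags: B1 = {2, 3, 6, 7}  B2 = {2, 3, 5, 6}  B3 = {1, 2, 3, 6}  B4 = {1, 2, 3, 4}  B5 = {3, 6, 7, 8}  B6 = {3, 5, 6, 9}
Tree: B1–B2, B1–B3, B3–B4, B1–B5, B2–B6

Every bag has size at most 4, so the width is 4 − 1 = 3 and tw(G) ≤ 3. On the other hand G contains the 4-clique {1, 2, 3, 4}. A clique must lie in a single bag of any decomposition, so no decomposition can have width below 3. Hence tw(G) = 3 exactly.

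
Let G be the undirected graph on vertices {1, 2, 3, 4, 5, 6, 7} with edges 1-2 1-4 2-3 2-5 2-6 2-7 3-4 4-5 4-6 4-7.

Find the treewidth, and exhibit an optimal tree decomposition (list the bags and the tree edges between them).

Treewidth 2.
One optimal decomposition is:
Bags: B1 = {2, 4, 7}  B2 = {2, 4, 5}  B3 = {1, 2, 4}  B4 = {2, 4, 6}  B5 = {2, 3, 4}
Tree: B1–B2, B2–B3, B3–B4, B4–B5

The largest bag has 3 vertices, giving width 2; this decomposition certifies tw(G) ≤ 2. The edges 2–7–4–5–2 form a cycle, so G is not a tree and its treewidth is at least 2. Combining the bounds, tw(G) = 2.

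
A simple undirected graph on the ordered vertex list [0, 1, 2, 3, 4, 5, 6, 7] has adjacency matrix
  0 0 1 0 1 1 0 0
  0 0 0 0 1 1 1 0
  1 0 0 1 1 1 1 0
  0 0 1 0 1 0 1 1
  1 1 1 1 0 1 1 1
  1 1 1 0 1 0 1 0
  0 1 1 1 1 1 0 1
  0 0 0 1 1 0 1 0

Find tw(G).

3

A width-3 tree decomposition is:
Bags: B1 = {2, 4, 5, 6}  B2 = {1, 4, 5, 6}  B3 = {0, 2, 4, 5}  B4 = {2, 3, 4, 6}  B5 = {3, 4, 6, 7}
Tree: B1–B2, B1–B3, B1–B4, B4–B5
Every bag has size at most 4, so the width is 4 − 1 = 3 and tw(G) ≤ 3. Conversely, {0, 2, 4, 5} is a clique of size 4, and the vertices of any clique must share a bag in every tree decomposition; so some bag has ≥ 4 vertices and tw(G) ≥ 3. Combining the bounds, tw(G) = 3.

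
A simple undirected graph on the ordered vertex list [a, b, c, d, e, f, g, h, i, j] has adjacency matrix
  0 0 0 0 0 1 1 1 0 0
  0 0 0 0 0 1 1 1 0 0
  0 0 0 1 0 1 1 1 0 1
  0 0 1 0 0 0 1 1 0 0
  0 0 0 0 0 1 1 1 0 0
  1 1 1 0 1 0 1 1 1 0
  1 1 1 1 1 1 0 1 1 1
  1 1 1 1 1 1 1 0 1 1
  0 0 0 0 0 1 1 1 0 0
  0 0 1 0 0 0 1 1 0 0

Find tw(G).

A width-3 tree decomposition is:
Bags: B1 = {a, f, g, h}  B2 = {b, f, g, h}  B3 = {c, f, g, h}  B4 = {c, g, h, j}  B5 = {f, g, h, i}  B6 = {c, d, g, h}  B7 = {e, f, g, h}
Tree: B1–B2, B1–B3, B3–B4, B3–B5, B4–B6, B3–B7
The largest bag has 4 vertices, giving width 3; this decomposition certifies tw(G) ≤ 3. For the lower bound, the 4 vertices {c, d, g, h} are pairwise adjacent, and any tree decomposition puts a clique entirely inside one bag — forcing width ≥ 3. Hence tw(G) = 3 exactly.

3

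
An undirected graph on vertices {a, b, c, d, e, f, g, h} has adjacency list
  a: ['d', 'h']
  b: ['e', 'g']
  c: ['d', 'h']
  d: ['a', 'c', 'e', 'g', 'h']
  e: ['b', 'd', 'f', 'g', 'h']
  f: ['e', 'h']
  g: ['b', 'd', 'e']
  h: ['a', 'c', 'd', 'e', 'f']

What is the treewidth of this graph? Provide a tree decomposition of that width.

Treewidth 2.
One such decomposition:
Bags: B1 = {c, d, h}  B2 = {d, e, h}  B3 = {d, e, g}  B4 = {b, e, g}  B5 = {a, d, h}  B6 = {e, f, h}
Tree: B1–B2, B2–B3, B3–B4, B1–B5, B2–B6

The largest bag has 3 vertices, giving width 2; this decomposition certifies tw(G) ≤ 2. Conversely, {d, e, g} is a clique of size 3, and the vertices of any clique must share a bag in every tree decomposition; so some bag has ≥ 3 vertices and tw(G) ≥ 2. Combining the bounds, tw(G) = 2.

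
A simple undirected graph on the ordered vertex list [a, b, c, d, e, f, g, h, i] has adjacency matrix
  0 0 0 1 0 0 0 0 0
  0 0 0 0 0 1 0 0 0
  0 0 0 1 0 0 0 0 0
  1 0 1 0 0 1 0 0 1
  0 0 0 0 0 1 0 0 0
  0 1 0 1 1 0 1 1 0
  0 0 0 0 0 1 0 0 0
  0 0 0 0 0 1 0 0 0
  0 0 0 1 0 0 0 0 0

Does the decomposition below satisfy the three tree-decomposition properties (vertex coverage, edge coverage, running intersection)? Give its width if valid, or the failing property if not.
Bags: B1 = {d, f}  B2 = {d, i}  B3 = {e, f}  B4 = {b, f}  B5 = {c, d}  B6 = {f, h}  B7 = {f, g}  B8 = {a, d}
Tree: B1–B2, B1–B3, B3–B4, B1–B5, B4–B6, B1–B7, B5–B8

Yes; width 1.

Every vertex of G appears in some bag (union = {a, b, c, d, e, f, g, h, i}); every edge is covered by a bag; and for each vertex v the set of bags containing v is connected in the bag tree. The decomposition is therefore valid. The largest bag has 2 vertices, so the width is 1.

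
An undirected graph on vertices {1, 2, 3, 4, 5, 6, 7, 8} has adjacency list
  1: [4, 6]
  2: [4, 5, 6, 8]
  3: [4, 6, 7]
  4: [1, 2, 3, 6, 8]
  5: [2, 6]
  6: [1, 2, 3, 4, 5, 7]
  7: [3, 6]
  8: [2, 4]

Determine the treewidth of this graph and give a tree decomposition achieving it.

Treewidth 2.
One such decomposition:
Bags: B1 = {3, 4, 6}  B2 = {3, 6, 7}  B3 = {1, 4, 6}  B4 = {2, 4, 6}  B5 = {2, 5, 6}  B6 = {2, 4, 8}
Tree: B1–B2, B1–B3, B1–B4, B4–B5, B4–B6

Every bag has size at most 3, so the width is 3 − 1 = 2 and tw(G) ≤ 2. For the lower bound, the 3 vertices {2, 4, 8} are pairwise adjacent, and any tree decomposition puts a clique entirely inside one bag — forcing width ≥ 2. Hence tw(G) = 2 exactly.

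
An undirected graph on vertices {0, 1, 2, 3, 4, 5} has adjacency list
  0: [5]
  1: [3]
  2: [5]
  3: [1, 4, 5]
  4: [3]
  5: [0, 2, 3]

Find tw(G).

1

A width-1 tree decomposition is:
Bags: B1 = {2, 5}  B2 = {3, 5}  B3 = {1, 3}  B4 = {0, 5}  B5 = {3, 4}
Tree: B1–B2, B2–B3, B2–B4, B2–B5
Every bag has size at most 2, so the width is 2 − 1 = 1 and tw(G) ≤ 1. Since G has at least one edge (e.g. 5–2), it is not an edgeless graph, so tw(G) ≥ 1. Hence tw(G) = 1 exactly.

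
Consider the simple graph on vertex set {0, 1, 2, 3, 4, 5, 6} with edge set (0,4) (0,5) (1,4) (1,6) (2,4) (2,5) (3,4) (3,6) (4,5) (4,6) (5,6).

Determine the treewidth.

2

A width-2 tree decomposition is:
Bags: B1 = {1, 4, 6}  B2 = {4, 5, 6}  B3 = {0, 4, 5}  B4 = {2, 4, 5}  B5 = {3, 4, 6}
Tree: B1–B2, B2–B3, B2–B4, B1–B5
The largest bag has 3 vertices, giving width 2; this decomposition certifies tw(G) ≤ 2. On the other hand G contains the 3-clique {1, 4, 6}. A clique must lie in a single bag of any decomposition, so no decomposition can have width below 2. The upper and lower bounds meet at 2, so that is the treewidth.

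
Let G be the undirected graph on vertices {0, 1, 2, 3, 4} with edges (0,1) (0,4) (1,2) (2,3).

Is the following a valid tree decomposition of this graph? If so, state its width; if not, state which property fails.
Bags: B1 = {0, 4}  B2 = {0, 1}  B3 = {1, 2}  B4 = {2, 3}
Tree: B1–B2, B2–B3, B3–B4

Vertex coverage: the bags together contain {0, 1, 2, 3, 4}, the full vertex set. Edge coverage: each edge of G has both endpoints in at least one bag. Running intersection: for every vertex, the bags containing it form a connected subtree. All three properties hold, so this is a valid tree decomposition of width max|bag| − 1 = 1, and hence tw(G) ≤ 1.

Yes; width 1.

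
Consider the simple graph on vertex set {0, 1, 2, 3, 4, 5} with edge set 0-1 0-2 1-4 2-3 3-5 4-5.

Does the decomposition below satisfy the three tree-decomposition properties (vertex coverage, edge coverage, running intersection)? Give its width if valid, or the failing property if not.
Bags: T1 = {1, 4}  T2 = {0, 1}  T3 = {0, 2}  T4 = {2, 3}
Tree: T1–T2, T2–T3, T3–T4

A tree decomposition must satisfy three properties: every vertex lies in some bag; for every edge, both endpoints lie together in some bag; and for every vertex, the bags containing it form a connected subtree. Here vertex 5 appears in no bag, so the decomposition is invalid.

No — vertex 5 appears in no bag.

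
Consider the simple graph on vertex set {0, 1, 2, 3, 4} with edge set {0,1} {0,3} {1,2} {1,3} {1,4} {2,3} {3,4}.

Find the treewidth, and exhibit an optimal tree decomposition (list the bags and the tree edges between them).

Treewidth 2.
One optimal decomposition is:
Bags: B1 = {0, 1, 3}  B2 = {1, 3, 4}  B3 = {1, 2, 3}
Tree: B1–B2, B2–B3

The largest bag has 3 vertices, giving width 2; this decomposition certifies tw(G) ≤ 2. Conversely, {0, 1, 3} is a clique of size 3, and the vertices of any clique must share a bag in every tree decomposition; so some bag has ≥ 3 vertices and tw(G) ≥ 2. Therefore the treewidth is 2.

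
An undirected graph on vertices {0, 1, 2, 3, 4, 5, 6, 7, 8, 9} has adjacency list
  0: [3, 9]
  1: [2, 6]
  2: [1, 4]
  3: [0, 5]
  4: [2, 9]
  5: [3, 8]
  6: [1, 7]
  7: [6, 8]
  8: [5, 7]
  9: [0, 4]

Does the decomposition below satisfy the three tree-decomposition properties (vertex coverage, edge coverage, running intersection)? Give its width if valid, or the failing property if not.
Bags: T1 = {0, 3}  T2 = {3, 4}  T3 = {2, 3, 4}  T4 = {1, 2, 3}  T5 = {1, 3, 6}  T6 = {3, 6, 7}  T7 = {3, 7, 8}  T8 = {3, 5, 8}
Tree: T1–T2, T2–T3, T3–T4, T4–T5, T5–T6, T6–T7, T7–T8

A tree decomposition must satisfy three properties: every vertex lies in some bag; for every edge, both endpoints lie together in some bag; and for every vertex, the bags containing it form a connected subtree. Here vertex 9 appears in no bag, so the decomposition is invalid.

No — vertex 9 appears in no bag.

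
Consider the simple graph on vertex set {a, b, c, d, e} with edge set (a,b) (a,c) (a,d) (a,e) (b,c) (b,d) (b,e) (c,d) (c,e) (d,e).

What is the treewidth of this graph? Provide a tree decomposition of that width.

Treewidth 4.
Bags: B1 = {a, b, c, d, e}
Tree: (single bag)

A single bag containing all 5 vertices is trivially a valid decomposition of width 4. Conversely, {a, b, c, d, e} is a clique of size 5, and the vertices of any clique must share a bag in every tree decomposition; so some bag has ≥ 5 vertices and tw(G) ≥ 4. Therefore the treewidth is 4.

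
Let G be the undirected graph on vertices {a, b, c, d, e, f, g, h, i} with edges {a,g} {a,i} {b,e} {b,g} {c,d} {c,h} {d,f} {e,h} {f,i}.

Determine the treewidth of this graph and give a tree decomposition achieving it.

The largest bag has 3 vertices, giving width 2; this decomposition certifies tw(G) ≤ 2. For the lower bound, G contains the cycle d–f–i–a–g–b–e–h–c–d, so G is not a forest; only forests have treewidth ≤ 1, hence tw(G) ≥ 2. Hence tw(G) = 2 exactly.

Treewidth 2.
Bags: B1 = {d, f, i}  B2 = {a, d, i}  B3 = {a, d, g}  B4 = {b, d, g}  B5 = {b, d, e}  B6 = {d, e, h}  B7 = {c, d, h}
Tree: B1–B2, B2–B3, B3–B4, B4–B5, B5–B6, B6–B7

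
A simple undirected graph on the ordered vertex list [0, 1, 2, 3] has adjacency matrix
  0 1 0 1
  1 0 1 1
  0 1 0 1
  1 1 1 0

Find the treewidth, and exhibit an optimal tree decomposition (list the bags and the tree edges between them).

Every bag has size at most 3, so the width is 3 − 1 = 2 and tw(G) ≤ 2. On the other hand G contains the 3-clique {0, 1, 3}. A clique must lie in a single bag of any decomposition, so no decomposition can have width below 2. Therefore the treewidth is 2.

Treewidth 2.
Bags: B1 = {0, 1, 3}  B2 = {1, 2, 3}
Tree: B1–B2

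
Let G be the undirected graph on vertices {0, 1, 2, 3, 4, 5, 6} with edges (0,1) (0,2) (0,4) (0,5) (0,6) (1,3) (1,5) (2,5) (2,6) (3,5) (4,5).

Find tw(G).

2

A width-2 tree decomposition is:
Bags: B1 = {0, 2, 6}  B2 = {0, 2, 5}  B3 = {0, 1, 5}  B4 = {0, 4, 5}  B5 = {1, 3, 5}
Tree: B1–B2, B2–B3, B2–B4, B3–B5
The largest bag has 3 vertices, giving width 2; this decomposition certifies tw(G) ≤ 2. For the lower bound, the 3 vertices {0, 1, 5} are pairwise adjacent, and any tree decomposition puts a clique entirely inside one bag — forcing width ≥ 2. Combining the bounds, tw(G) = 2.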